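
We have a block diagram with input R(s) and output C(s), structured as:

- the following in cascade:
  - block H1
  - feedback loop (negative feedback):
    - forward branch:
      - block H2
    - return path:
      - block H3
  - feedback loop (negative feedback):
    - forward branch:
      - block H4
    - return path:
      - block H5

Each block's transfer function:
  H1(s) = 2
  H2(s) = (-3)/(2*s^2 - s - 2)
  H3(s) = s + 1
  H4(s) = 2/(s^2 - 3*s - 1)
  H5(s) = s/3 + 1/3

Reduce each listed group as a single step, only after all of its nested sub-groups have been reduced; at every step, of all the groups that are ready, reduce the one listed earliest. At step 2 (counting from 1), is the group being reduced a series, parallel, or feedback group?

Step 1. close the feedback loop around H2, H3
Step 2. close the feedback loop around H4, H5
Step 3. series reduction of H1, [H2/(1+H2*H3)], [H4/(1+H4*H5)]
At step 2 the group reduced is feedback.

Therefore the answer is feedback.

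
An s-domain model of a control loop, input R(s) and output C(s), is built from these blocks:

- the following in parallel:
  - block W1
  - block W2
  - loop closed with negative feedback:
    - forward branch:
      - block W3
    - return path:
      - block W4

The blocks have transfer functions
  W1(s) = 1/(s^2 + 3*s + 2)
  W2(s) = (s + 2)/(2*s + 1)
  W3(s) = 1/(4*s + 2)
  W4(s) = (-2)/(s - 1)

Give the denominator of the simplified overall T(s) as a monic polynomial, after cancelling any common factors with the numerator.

Reducing step by step:

Step 1. collapse the loop (W3 forward, W4 return) = (s - 1)/(4*s^2 - 2*s - 4)
Step 2. combine W1, W2, [W3/(1+W3*W4)] in parallel = (4*s^5 + 20*s^4 + 31*s^3 - 20*s^2 - 55*s - 22)/(8*s^5 + 24*s^4 + 6*s^3 - 34*s^2 - 32*s - 8)
Step 2 gives the fully reduced T(s), with no common factor left to cancel. The denominator's leading coefficient is 8, so divide each of its coefficients by 8 to get the monic form.

Answer: s^5 + 3*s^4 + 3*s^3/4 - 17*s^2/4 - 4*s - 1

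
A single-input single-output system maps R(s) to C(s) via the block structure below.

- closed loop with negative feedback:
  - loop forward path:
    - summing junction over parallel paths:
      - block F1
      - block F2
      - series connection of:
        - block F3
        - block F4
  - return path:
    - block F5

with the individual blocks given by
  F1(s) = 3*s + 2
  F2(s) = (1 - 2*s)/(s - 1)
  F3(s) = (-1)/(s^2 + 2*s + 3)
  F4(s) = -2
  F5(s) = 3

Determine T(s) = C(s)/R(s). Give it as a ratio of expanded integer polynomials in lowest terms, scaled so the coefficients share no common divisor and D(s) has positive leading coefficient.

First reduce the diagram to T(s).

Step 1 - reduce the series chain F3, F4, giving 2/(s^2 + 2*s + 3)
Step 2 - add F1, F2, (F3*F4) (parallel), giving (3*s^4 + 3*s^3 + 2*s^2 - 9*s - 5)/(s^3 + s^2 + s - 3)
Step 3 - close the feedback loop around (F1+F2+(F3*F4)), F5; the result is T(s) itself (integer coefficients, no common factor, positive leading denominator coefficient)

Answer: (3*s^4 + 3*s^3 + 2*s^2 - 9*s - 5)/(9*s^4 + 10*s^3 + 7*s^2 - 26*s - 18)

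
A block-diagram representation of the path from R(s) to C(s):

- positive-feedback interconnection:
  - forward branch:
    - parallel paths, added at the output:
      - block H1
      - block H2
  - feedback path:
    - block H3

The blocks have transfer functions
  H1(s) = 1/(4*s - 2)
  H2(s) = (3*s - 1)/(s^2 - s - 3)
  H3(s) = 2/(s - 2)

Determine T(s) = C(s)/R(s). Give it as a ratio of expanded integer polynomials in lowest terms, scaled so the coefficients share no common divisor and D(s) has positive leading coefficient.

Answer: (13*s^3 - 37*s^2 + 21*s + 2)/(4*s^4 - 14*s^3 - 24*s^2 + 48*s - 10)

Working:
(1) add H1, H2 (parallel) -> (13*s^2 - 11*s - 1)/(4*s^3 - 6*s^2 - 10*s + 6)
(2) reduce the feedback loop with forward (H1+H2) and return H3 - this is the overall T(s), already in the required normalized form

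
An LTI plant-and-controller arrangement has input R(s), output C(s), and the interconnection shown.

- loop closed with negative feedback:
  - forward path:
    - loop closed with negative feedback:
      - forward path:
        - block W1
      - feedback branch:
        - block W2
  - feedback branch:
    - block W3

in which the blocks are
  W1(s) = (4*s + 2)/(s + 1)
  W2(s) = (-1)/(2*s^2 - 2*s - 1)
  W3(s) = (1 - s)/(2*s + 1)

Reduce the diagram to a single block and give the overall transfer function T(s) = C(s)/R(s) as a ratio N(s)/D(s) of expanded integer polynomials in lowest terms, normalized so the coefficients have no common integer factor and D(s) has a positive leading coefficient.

First reduce the diagram to T(s).

1. feedback reduction of W1, W2; result (8*s^3 - 4*s^2 - 8*s - 2)/(2*s^3 - 7*s - 3)
2. collapse the loop ([W1/(1+W1*W2)] forward, W3 return) - this is the overall T(s), already in the required normalized form

Answer: (-8*s^3 + 4*s^2 + 8*s + 2)/(2*s^3 - 8*s^2 + 9*s + 5)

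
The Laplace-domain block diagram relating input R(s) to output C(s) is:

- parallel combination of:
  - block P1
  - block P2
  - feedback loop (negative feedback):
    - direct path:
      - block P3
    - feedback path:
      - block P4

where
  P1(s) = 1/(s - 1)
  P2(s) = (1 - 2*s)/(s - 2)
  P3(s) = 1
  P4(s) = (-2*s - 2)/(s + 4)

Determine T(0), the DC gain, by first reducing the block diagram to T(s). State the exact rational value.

Step 1. apply the feedback formula to P3, P4; result (-s - 4)/(s - 2)
Step 2. reduce the parallel group P1, P2, [P3/(1+P3*P4)]; result (-3*s^2 + s + 1)/(s^2 - 3*s + 2)
Step 2 gives the overall T(s). Then T(0) = 1/2.

Hence the answer: 1/2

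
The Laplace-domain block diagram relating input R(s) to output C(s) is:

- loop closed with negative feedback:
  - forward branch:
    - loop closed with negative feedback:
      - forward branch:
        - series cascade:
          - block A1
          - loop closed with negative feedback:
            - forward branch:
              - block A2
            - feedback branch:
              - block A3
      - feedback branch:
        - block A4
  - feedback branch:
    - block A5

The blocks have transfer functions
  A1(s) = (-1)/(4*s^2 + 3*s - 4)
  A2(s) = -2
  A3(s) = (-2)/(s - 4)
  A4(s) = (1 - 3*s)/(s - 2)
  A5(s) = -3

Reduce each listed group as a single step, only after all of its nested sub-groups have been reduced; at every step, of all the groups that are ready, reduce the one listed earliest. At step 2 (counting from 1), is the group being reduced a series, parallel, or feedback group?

Answer: series

Working:
(1) reduce the feedback loop with forward A2 and return A3
(2) series reduction of A1, [A2/(1+A2*A3)]
(3) feedback reduction of (A1*[A2/(1+A2*A3)]), A4
(4) feedback reduction of [(A1*[A2/(1+A2*A3)])/(1+(A1*[A2/(1+A2*A3)])*A4)], A5
Step 2 collapses a series group.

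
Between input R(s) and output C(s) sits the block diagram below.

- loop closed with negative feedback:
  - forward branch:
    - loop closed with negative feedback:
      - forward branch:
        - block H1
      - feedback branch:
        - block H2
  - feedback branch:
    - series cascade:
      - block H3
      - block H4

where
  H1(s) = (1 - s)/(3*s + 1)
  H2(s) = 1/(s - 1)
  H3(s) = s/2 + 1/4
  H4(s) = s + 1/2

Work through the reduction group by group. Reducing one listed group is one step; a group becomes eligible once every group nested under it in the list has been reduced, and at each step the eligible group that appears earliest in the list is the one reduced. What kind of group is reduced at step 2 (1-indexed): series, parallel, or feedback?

Step 1: reduce the feedback loop with forward H1 and return H2
Step 2: reduce the series chain H3, H4
Step 3: close the feedback loop around [H1/(1+H1*H2)], (H3*H4)
Step 2 collapses a series group.

Answer: series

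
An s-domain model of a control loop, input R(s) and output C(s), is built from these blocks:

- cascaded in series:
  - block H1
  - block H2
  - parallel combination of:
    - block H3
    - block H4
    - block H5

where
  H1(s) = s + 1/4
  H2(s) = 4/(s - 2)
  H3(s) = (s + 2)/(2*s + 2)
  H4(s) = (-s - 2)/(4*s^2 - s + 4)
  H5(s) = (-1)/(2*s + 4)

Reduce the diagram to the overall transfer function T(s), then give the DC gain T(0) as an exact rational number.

Step 1: sum the parallel branches H3, H4, H5; result (4*s^4 + 9*s^3 + 3*s^2 - 7*s + 4)/(8*s^4 + 22*s^3 + 18*s^2 + 20*s + 16)
Step 2: reduce the series chain H1, H2, (H3+H4+H5); result (16*s^5 + 40*s^4 + 21*s^3 - 25*s^2 + 9*s + 4)/(8*s^5 + 6*s^4 - 26*s^3 - 16*s^2 - 24*s - 32)
That last expression is T(s); at s = 0 only the constant terms survive, so T(0) = 4/(-32) = -1/8.

Answer: -1/8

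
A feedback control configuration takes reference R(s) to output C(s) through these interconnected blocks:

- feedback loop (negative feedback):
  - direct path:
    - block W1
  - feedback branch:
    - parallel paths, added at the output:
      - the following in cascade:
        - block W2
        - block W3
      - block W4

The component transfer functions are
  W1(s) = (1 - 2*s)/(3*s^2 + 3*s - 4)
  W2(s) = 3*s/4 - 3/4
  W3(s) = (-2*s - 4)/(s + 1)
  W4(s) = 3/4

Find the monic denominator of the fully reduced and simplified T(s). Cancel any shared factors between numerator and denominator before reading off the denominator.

(1) series reduction of W2, W3; result (-3*s^2 - 3*s + 6)/(2*s + 2)
(2) parallel reduction of (W2*W3), W4; result (-6*s^2 - 3*s + 15)/(4*s + 4)
(3) collapse the loop (W1 forward, ((W2*W3)+W4) return); result (-8*s^2 - 4*s + 4)/(24*s^3 + 24*s^2 - 37*s - 1)
No further cancellation is possible in the step-3 result, so that is T(s). Its denominator becomes monic after dividing by the leading coefficient 24.

Final answer: s^3 + s^2 - 37*s/24 - 1/24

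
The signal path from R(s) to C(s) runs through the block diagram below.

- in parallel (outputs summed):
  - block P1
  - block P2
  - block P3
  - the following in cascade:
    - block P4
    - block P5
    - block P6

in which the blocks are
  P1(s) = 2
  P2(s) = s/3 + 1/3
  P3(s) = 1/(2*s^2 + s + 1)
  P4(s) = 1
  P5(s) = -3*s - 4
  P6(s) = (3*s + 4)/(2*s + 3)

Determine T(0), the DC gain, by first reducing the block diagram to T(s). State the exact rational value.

Step 1 - combine P4, P5, P6 in series; result (-9*s^2 - 24*s - 16)/(2*s + 3)
Step 2 - combine P1, P2, P3, (P4*P5*P6) in parallel; result (-50*s^4 - 135*s^3 - 134*s^2 - 76*s - 18)/(12*s^3 + 24*s^2 + 15*s + 9)
DC gain: substitute s = 0 into T(s) from step 2: T(0) = -18/9 = -2.

Hence the answer: -2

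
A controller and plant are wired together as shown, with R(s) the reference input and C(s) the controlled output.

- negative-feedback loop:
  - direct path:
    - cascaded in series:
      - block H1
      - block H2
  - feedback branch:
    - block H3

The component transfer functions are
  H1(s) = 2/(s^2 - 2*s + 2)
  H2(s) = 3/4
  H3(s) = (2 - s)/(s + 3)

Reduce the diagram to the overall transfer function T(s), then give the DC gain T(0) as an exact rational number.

[1] reduce the series chain H1, H2, giving 3/(2*s^2 - 4*s + 4)
[2] apply the feedback formula to (H1*H2), H3, giving (3*s + 9)/(2*s^3 + 2*s^2 - 11*s + 18)
DC gain: substitute s = 0 into T(s) from step 2: T(0) = 9/18 = 1/2.

Therefore the answer is 1/2.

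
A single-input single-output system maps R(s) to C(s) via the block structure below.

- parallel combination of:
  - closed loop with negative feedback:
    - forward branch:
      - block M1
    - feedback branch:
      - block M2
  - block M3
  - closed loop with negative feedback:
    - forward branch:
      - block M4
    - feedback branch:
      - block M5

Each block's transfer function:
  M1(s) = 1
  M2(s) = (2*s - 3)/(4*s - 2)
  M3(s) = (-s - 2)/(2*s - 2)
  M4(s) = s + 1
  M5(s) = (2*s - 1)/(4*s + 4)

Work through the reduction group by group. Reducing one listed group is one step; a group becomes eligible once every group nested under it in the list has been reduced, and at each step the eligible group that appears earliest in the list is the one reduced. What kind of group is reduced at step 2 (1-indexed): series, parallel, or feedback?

[1] collapse the loop (M1 forward, M2 return)
[2] reduce the feedback loop with forward M4 and return M5
[3] reduce the parallel group [M1/(1+M1*M2)], M3, [M4/(1+M4*M5)]
Step 2 collapses a feedback group.

Hence the answer: feedback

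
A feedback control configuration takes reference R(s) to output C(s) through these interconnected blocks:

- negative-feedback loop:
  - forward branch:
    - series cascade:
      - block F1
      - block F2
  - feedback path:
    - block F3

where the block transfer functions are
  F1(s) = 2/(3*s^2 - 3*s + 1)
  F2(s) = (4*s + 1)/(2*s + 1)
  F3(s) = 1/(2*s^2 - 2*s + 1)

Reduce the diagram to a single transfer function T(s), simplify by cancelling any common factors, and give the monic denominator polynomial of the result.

Step 1. series reduction of F1, F2 gives (8*s + 2)/(6*s^3 - 3*s^2 - s + 1)
Step 2. collapse the loop ((F1*F2) forward, F3 return) gives (16*s^3 - 12*s^2 + 4*s + 2)/(12*s^5 - 18*s^4 + 10*s^3 + s^2 + 5*s + 3)
That last expression is T(s), already simplified. Scaling its denominator by 1/12 (the reciprocal of the leading coefficient) yields the monic denominator.

Answer: s^5 - 3*s^4/2 + 5*s^3/6 + s^2/12 + 5*s/12 + 1/4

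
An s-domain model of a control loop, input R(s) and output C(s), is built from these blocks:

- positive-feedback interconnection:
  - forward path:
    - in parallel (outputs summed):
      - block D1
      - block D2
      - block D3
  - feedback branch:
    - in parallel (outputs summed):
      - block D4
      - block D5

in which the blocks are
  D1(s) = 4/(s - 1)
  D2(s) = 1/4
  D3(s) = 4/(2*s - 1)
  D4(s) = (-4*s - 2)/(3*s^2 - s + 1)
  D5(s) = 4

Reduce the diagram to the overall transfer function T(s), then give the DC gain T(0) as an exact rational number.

Step 1: add D1, D2, D3 (parallel); result (2*s^2 + 45*s - 31)/(8*s^2 - 12*s + 4)
Step 2: add D4, D5 (parallel); result (12*s^2 - 8*s + 2)/(3*s^2 - s + 1)
Step 3: close the feedback loop around (D1+D2+D3), (D4+D5); result (-6*s^4 - 133*s^3 + 136*s^2 - 76*s + 31)/(568*s^3 - 760*s^2 + 354*s - 66)
Step 3 gives the overall T(s). Then T(0) = 31/(-66) = -31/66.

Answer: -31/66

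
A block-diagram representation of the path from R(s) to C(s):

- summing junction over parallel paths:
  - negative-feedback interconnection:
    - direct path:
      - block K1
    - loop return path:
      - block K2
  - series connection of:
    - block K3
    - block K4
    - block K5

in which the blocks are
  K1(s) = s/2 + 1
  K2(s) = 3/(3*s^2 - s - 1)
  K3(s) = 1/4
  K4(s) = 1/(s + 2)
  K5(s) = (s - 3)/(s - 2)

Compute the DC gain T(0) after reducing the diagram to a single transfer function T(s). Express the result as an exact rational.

(1) collapse the loop (K1 forward, K2 return) gives (3*s^3 + 5*s^2 - 3*s - 2)/(6*s^2 + s + 4)
(2) combine K3, K4, K5 in series gives (s - 3)/(4*s^2 - 16)
(3) reduce the parallel group [K1/(1+K1*K2)], (K3*K4*K5) gives (12*s^5 + 20*s^4 - 54*s^3 - 105*s^2 + 49*s + 20)/(24*s^4 + 4*s^3 - 80*s^2 - 16*s - 64)
DC gain: substitute s = 0 into T(s) from step 3: T(0) = 20/(-64) = -5/16.

Therefore the answer is -5/16.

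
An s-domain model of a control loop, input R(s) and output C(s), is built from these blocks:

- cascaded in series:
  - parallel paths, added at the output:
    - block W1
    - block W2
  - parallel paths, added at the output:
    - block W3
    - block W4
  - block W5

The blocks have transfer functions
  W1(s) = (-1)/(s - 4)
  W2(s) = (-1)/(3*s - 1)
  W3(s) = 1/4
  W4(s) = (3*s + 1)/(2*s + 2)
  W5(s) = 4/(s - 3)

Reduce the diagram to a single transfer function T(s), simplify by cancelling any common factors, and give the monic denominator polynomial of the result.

The answer is s^4 - 19*s^3/3 + 7*s^2 + 31*s/3 - 4.

Reasoning:
Step 1: combine W1, W2 in parallel gives (5 - 4*s)/(3*s^2 - 13*s + 4)
Step 2: combine W3, W4 in parallel gives (7*s + 3)/(4*s + 4)
Step 3: reduce the series chain (W1+W2), (W3+W4), W5 gives (-28*s^2 + 23*s + 15)/(3*s^4 - 19*s^3 + 21*s^2 + 31*s - 12)
No further cancellation is possible in the step-3 result, so that is T(s). Its denominator becomes monic after dividing by the leading coefficient 3.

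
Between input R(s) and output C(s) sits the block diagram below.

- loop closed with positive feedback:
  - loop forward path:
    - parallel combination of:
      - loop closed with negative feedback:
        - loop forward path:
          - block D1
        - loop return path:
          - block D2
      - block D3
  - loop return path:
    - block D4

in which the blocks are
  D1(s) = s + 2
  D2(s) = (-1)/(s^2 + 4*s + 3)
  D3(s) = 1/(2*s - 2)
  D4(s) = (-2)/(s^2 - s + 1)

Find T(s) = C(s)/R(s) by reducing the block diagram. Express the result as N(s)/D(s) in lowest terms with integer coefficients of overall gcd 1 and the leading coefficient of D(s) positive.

(1) collapse the loop (D1 forward, D2 return); result (s^3 + 6*s^2 + 11*s + 6)/(s^2 + 3*s + 1)
(2) reduce the parallel group [D1/(1+D1*D2)], D3; result (2*s^4 + 10*s^3 + 11*s^2 - 7*s - 11)/(2*s^3 + 4*s^2 - 4*s - 2)
(3) reduce the feedback loop with forward ([D1/(1+D1*D2)]+D3) and return D4: this yields T(s), and no further normalization is needed

Therefore the answer is (2*s^6 + 8*s^5 + 3*s^4 - 8*s^3 + 7*s^2 + 4*s - 11)/(2*s^5 + 6*s^4 + 14*s^3 + 28*s^2 - 16*s - 24).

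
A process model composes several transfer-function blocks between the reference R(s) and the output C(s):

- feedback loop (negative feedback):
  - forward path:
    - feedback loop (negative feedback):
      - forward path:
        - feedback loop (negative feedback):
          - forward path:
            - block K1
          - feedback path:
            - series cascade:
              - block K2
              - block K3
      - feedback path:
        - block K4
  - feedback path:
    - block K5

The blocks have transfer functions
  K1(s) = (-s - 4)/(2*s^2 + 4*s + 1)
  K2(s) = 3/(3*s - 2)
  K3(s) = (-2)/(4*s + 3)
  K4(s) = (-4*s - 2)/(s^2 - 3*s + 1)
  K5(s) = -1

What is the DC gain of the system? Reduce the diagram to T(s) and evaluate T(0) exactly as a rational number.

Reducing step by step:

1. cascade K2, K3; result (-6)/(12*s^2 + s - 6)
2. close the feedback loop around K1, (K2*K3); result (-12*s^3 - 49*s^2 + 2*s + 24)/(24*s^4 + 50*s^3 + 4*s^2 - 17*s + 18)
3. feedback reduction of [K1/(1+K1*(K2*K3))], K4; result (-12*s^5 - 13*s^4 + 137*s^3 - 31*s^2 - 70*s + 24)/(24*s^6 - 22*s^5 - 74*s^4 + 241*s^3 + 163*s^2 - 171*s - 30)
4. reduce the feedback loop with forward [[K1/(1+K1*(K2*K3))]/(1+[K1/(1+K1*(K2*K3))]*K4)] and return K5; result (-12*s^5 - 13*s^4 + 137*s^3 - 31*s^2 - 70*s + 24)/(24*s^6 - 10*s^5 - 61*s^4 + 104*s^3 + 194*s^2 - 101*s - 54)
Step 4 gives the overall T(s). Then T(0) = 24/(-54) = -4/9.

Answer: -4/9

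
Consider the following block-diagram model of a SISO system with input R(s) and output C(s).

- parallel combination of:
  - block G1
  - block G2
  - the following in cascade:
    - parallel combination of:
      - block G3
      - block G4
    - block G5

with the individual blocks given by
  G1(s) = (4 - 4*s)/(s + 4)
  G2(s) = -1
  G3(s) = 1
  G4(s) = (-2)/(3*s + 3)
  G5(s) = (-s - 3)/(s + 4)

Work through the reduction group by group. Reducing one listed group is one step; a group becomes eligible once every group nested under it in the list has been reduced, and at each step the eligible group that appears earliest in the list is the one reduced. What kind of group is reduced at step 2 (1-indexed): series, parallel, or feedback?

Reducing step by step:

(1) add G3, G4 (parallel)
(2) combine (G3+G4), G5 in series
(3) add G1, G2, ((G3+G4)*G5) (parallel)
Step 2: series.

Answer: series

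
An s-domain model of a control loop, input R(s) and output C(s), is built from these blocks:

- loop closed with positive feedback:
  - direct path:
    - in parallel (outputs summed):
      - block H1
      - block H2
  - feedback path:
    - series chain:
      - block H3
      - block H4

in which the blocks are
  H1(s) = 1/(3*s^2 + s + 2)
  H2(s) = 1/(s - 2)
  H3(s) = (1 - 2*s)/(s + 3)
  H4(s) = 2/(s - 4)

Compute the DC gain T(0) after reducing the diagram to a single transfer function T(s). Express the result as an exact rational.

Reducing step by step:

(1) combine H1, H2 in parallel; result (3*s^2 + 2*s)/(3*s^3 - 5*s^2 - 4)
(2) reduce the series chain H3, H4; result (2 - 4*s)/(s^2 - s - 12)
(3) collapse the loop ((H1+H2) forward, (H3*H4) return); result (3*s^4 - s^3 - 38*s^2 - 24*s)/(3*s^5 - 8*s^4 - 19*s^3 + 58*s^2 + 48)
Evaluating the step-3 result (the overall T(s)) at s = 0 gives T(0) = 0/48 = 0.

Answer: 0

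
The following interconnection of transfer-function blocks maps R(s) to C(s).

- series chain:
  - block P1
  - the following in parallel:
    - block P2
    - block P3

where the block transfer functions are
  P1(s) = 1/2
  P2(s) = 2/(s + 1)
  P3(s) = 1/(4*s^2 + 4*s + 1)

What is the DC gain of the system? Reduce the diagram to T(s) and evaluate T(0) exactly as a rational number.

Answer: 3/2

Working:
(1) add P2, P3 (parallel), giving (8*s^2 + 9*s + 3)/(4*s^3 + 8*s^2 + 5*s + 1)
(2) reduce the series chain P1, (P2+P3), giving (8*s^2 + 9*s + 3)/(8*s^3 + 16*s^2 + 10*s + 2)
Step 2 gives the overall T(s). Then T(0) = 3/2.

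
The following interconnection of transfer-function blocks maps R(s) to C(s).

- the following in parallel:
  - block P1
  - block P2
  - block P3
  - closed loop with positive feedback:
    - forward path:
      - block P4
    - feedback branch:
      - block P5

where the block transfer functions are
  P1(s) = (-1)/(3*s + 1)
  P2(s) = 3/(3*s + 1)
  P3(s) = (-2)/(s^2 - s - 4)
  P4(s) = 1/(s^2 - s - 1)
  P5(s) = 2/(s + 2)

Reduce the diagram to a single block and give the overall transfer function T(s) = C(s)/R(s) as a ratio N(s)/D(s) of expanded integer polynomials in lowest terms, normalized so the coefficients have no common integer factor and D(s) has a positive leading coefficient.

Step 1: collapse the loop (P4 forward, P5 return) = (s + 2)/(s^3 + s^2 - 3*s - 4)
Step 2: add P1, P2, P3, [P4/(1-P4*P5)] (parallel); the result is T(s) itself (integer coefficients, no common factor, positive leading denominator coefficient)

Final answer: (2*s^5 - 3*s^4 - 20*s^3 - 11*s^2 + 32*s + 32)/(3*s^6 + s^5 - 24*s^4 - 23*s^3 + 43*s^2 + 64*s + 16)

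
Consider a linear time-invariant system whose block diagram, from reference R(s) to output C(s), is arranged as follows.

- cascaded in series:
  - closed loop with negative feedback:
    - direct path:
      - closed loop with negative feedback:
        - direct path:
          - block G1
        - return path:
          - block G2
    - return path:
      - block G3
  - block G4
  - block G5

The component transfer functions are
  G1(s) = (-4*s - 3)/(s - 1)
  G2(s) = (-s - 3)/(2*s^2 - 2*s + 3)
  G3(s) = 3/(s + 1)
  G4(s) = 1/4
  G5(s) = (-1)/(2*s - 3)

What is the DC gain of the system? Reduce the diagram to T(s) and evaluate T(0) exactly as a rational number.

(1) collapse the loop (G1 forward, G2 return) = (-8*s^3 + 2*s^2 - 6*s - 9)/(2*s^3 + 20*s + 6)
(2) reduce the feedback loop with forward [G1/(1+G1*G2)] and return G3 = (-8*s^4 - 6*s^3 - 4*s^2 - 15*s - 9)/(2*s^4 - 22*s^3 + 26*s^2 + 8*s - 21)
(3) multiply [[G1/(1+G1*G2)]/(1+[G1/(1+G1*G2)]*G3)], G4, G5 (series) = (8*s^4 + 6*s^3 + 4*s^2 + 15*s + 9)/(16*s^5 - 200*s^4 + 472*s^3 - 248*s^2 - 264*s + 252)
DC gain: substitute s = 0 into T(s) from step 3: T(0) = 9/252 = 1/28.

Hence the answer: 1/28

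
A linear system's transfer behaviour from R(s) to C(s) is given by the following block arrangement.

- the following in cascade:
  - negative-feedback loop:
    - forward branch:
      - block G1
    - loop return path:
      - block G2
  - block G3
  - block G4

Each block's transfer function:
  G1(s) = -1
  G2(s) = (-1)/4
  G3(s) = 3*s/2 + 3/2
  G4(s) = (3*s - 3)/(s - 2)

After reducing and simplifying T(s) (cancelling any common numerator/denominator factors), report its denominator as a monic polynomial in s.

The answer is s - 2.

Reasoning:
Step 1 - feedback reduction of G1, G2, giving (-4)/5
Step 2 - reduce the series chain [G1/(1+G1*G2)], G3, G4, giving (18 - 18*s^2)/(5*s - 10)
No further cancellation is possible in the step-2 result, so that is T(s). Its denominator becomes monic after dividing by the leading coefficient 5.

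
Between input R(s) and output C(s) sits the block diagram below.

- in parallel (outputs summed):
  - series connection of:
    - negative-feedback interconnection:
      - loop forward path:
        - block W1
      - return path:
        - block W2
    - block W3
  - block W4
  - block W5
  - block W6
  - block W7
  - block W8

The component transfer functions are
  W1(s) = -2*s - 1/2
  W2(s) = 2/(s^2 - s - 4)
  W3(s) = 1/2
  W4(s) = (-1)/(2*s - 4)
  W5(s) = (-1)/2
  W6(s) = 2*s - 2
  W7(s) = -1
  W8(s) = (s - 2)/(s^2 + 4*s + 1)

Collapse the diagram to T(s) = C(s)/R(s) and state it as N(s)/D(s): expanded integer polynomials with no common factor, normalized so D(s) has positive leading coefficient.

Reducing step by step:

1. feedback reduction of W1, W2 = (-4*s^3 + 3*s^2 + 17*s + 4)/(2*s^2 - 10*s - 10)
2. multiply [W1/(1+W1*W2)], W3 (series) = (-4*s^3 + 3*s^2 + 17*s + 4)/(4*s^2 - 20*s - 20)
3. parallel reduction of ([W1/(1+W1*W2)]*W3), W4, W5, W6, W7, W8; the result is T(s) itself (integer coefficients, no common factor, positive leading denominator coefficient)

Answer: (4*s^6 - 43*s^5 - 81*s^4 + 483*s^3 + 45*s^2 - 562*s - 218)/(4*s^5 - 12*s^4 - 88*s^3 + 92*s^2 + 180*s + 40)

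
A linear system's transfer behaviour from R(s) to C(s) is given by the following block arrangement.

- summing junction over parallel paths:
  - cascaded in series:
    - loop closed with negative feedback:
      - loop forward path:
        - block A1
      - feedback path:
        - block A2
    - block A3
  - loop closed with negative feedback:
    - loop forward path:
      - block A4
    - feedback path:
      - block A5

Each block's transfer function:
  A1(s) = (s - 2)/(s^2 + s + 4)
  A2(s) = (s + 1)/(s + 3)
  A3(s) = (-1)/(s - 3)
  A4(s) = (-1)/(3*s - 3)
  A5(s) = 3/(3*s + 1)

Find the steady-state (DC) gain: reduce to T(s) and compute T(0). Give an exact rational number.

Reducing step by step:

Step 1: collapse the loop (A1 forward, A2 return) = (s^2 + s - 6)/(s^3 + 5*s^2 + 6*s + 10)
Step 2: cascade [A1/(1+A1*A2)], A3 = (-s^2 - s + 6)/(s^4 + 2*s^3 - 9*s^2 - 8*s - 30)
Step 3: collapse the loop (A4 forward, A5 return) = (-3*s - 1)/(9*s^2 - 6*s - 6)
Step 4: parallel reduction of ([A1/(1+A1*A2)]*A3), [A4/(1+A4*A5)] = (-3*s^5 - 16*s^4 + 22*s^3 + 99*s^2 + 68*s - 6)/(9*s^6 + 12*s^5 - 99*s^4 - 30*s^3 - 168*s^2 + 228*s + 180)
That last expression is T(s); at s = 0 only the constant terms survive, so T(0) = -6/180 = -1/30.

Answer: -1/30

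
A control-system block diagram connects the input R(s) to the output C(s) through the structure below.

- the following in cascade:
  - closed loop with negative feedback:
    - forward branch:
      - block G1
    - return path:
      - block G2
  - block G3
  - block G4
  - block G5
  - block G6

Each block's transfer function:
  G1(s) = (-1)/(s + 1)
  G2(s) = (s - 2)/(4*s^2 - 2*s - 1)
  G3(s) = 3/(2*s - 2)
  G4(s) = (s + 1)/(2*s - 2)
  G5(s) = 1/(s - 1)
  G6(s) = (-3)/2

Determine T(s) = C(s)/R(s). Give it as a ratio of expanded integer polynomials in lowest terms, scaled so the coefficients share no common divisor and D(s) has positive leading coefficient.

Step 1 - close the feedback loop around G1, G2, giving (-4*s^2 + 2*s + 1)/(4*s^3 + 2*s^2 - 4*s + 1)
Step 2 - series reduction of [G1/(1+G1*G2)], G3, G4, G5, G6, giving the overall T(s)

Therefore the answer is (36*s^3 + 18*s^2 - 27*s - 9)/(32*s^6 - 80*s^5 + 16*s^4 + 120*s^3 - 136*s^2 + 56*s - 8).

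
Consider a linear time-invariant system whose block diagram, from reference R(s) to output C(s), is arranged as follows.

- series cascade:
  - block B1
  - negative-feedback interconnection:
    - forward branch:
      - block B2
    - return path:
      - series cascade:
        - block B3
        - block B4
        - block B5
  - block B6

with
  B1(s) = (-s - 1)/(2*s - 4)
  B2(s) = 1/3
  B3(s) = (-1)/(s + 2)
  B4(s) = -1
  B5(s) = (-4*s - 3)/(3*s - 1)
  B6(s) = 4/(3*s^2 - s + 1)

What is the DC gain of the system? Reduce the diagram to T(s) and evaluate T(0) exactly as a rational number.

The answer is 2/9.

Reasoning:
1. reduce the series chain B3, B4, B5 = (-4*s - 3)/(3*s^2 + 5*s - 2)
2. close the feedback loop around B2, (B3*B4*B5) = (3*s^2 + 5*s - 2)/(9*s^2 + 11*s - 9)
3. series reduction of B1, [B2/(1+B2*(B3*B4*B5))], B6 = (-6*s^3 - 16*s^2 - 6*s + 4)/(27*s^5 - 30*s^4 - 77*s^3 + 78*s^2 - 49*s + 18)
Step 3 gives the overall T(s). Then T(0) = 4/18 = 2/9.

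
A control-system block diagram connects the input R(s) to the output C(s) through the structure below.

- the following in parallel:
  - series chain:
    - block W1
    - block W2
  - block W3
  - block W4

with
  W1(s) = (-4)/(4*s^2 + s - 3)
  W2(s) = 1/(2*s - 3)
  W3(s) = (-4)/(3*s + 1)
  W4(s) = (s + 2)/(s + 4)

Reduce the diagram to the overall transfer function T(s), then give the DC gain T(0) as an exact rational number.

First reduce the diagram to T(s).

(1) series reduction of W1, W2, giving (-4)/(8*s^3 - 10*s^2 - 9*s + 9)
(2) combine (W1*W2), W3, W4 in parallel, giving (24*s^5 - 6*s^4 - 169*s^3 + 128*s^2 + 101*s - 142)/(24*s^5 + 74*s^4 - 125*s^3 - 130*s^2 + 81*s + 36)
Evaluating the step-2 result (the overall T(s)) at s = 0 gives T(0) = -142/36 = -71/18.

Answer: -71/18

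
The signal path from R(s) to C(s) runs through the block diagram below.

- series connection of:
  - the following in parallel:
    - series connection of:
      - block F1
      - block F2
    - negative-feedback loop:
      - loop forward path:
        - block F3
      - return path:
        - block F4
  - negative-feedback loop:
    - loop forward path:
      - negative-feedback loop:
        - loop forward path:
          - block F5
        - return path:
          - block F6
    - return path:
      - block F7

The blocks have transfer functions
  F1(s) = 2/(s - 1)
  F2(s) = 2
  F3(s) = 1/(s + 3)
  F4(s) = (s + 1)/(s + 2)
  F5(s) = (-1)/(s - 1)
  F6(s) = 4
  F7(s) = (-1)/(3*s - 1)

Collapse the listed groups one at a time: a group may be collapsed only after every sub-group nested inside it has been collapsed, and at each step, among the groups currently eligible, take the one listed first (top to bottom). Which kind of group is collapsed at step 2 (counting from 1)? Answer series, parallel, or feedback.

Answer: feedback

Working:
Step 1. multiply F1, F2 (series)
Step 2. feedback reduction of F3, F4
Step 3. combine (F1*F2), [F3/(1+F3*F4)] in parallel
Step 4. close the feedback loop around F5, F6
Step 5. reduce the feedback loop with forward [F5/(1+F5*F6)] and return F7
Step 6. multiply ((F1*F2)+[F3/(1+F3*F4)]), [[F5/(1+F5*F6)]/(1+[F5/(1+F5*F6)]*F7)] (series)
Step 2: feedback.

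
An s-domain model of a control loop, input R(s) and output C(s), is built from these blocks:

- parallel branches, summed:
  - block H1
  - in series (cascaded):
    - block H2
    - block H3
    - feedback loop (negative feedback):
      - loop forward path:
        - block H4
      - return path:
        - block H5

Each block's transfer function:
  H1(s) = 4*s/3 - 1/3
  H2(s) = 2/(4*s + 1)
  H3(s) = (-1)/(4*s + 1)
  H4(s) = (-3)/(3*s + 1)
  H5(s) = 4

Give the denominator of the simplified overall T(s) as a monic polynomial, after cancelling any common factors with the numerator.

The answer is s^3 - 19*s^2/6 - 85*s/48 - 11/48.

Reasoning:
[1] collapse the loop (H4 forward, H5 return) -> (-3)/(3*s - 11)
[2] series reduction of H2, H3, [H4/(1+H4*H5)] -> 6/(48*s^3 - 152*s^2 - 85*s - 11)
[3] add H1, (H2*H3*[H4/(1+H4*H5)]) (parallel) -> (192*s^4 - 656*s^3 - 188*s^2 + 41*s + 29)/(144*s^3 - 456*s^2 - 255*s - 33)
No further cancellation is possible in the step-3 result, so that is T(s). Its denominator becomes monic after dividing by the leading coefficient 144.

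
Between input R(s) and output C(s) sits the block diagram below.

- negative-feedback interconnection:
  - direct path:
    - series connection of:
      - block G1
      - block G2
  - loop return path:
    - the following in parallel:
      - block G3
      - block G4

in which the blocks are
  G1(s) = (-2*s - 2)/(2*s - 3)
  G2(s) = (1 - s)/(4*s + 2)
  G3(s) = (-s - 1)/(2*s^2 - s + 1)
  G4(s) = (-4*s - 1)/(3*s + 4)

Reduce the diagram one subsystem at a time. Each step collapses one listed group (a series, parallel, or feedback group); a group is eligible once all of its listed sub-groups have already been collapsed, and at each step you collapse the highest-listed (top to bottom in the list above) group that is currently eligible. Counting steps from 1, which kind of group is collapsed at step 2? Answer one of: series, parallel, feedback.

1. multiply G1, G2 (series)
2. combine G3, G4 in parallel
3. feedback reduction of (G1*G2), (G3+G4)
At step 2 the group reduced is parallel.

Answer: parallel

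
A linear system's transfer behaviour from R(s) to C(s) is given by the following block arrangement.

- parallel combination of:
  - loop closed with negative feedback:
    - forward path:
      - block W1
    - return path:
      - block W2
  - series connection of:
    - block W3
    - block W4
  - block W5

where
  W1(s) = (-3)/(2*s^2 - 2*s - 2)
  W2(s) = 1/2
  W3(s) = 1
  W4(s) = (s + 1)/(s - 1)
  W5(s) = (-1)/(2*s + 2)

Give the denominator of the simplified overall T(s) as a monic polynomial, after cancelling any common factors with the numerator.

(1) close the feedback loop around W1, W2 gives (-6)/(4*s^2 - 4*s - 7)
(2) reduce the series chain W3, W4 gives (s + 1)/(s - 1)
(3) reduce the parallel group [W1/(1+W1*W2)], (W3*W4), W5 gives (8*s^4 + 4*s^3 - 26*s^2 - 33*s - 9)/(8*s^4 - 8*s^3 - 22*s^2 + 8*s + 14)
The result of step 3 is T(s) in lowest terms. Its denominator has leading coefficient 8; dividing the denominator through by 8 makes it monic.

Hence the answer: s^4 - s^3 - 11*s^2/4 + s + 7/4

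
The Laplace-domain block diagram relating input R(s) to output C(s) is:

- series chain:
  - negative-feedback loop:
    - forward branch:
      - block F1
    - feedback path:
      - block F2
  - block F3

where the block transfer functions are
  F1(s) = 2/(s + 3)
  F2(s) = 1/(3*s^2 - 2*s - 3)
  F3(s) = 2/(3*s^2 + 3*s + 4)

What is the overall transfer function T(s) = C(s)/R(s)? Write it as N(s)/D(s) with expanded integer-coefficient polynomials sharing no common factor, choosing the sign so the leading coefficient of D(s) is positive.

Reducing step by step:

Step 1: reduce the feedback loop with forward F1 and return F2, giving (6*s^2 - 4*s - 6)/(3*s^3 + 7*s^2 - 9*s - 7)
Step 2: series reduction of [F1/(1+F1*F2)], F3 - this is the overall T(s), already in the required normalized form

Answer: (12*s^2 - 8*s - 12)/(9*s^5 + 30*s^4 + 6*s^3 - 20*s^2 - 57*s - 28)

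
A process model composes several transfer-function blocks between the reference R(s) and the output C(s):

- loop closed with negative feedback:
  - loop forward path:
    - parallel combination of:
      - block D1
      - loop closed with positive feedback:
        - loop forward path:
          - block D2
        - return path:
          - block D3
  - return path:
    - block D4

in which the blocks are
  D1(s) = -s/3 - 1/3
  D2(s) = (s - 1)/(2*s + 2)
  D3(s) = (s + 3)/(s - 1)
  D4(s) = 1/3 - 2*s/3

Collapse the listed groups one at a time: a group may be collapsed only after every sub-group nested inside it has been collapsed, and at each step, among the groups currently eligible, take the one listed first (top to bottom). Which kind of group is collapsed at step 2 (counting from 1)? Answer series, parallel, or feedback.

The answer is parallel.

Reasoning:
Step 1 - collapse the loop (D2 forward, D3 return)
Step 2 - combine D1, [D2/(1-D2*D3)] in parallel
Step 3 - close the feedback loop around (D1+[D2/(1-D2*D3)]), D4
The group at step 2 is a parallel group.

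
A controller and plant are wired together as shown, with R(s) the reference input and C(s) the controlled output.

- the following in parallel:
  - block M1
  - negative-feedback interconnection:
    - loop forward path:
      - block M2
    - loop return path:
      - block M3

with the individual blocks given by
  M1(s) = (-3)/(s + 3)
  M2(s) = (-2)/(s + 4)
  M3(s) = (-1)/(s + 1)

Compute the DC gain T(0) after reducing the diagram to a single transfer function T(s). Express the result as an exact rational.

Step 1 - reduce the feedback loop with forward M2 and return M3: (-2*s - 2)/(s^2 + 5*s + 6)
Step 2 - reduce the parallel group M1, [M2/(1+M2*M3)]: (-5*s - 8)/(s^2 + 5*s + 6)
Evaluating the step-2 result (the overall T(s)) at s = 0 gives T(0) = -8/6 = -4/3.

Answer: -4/3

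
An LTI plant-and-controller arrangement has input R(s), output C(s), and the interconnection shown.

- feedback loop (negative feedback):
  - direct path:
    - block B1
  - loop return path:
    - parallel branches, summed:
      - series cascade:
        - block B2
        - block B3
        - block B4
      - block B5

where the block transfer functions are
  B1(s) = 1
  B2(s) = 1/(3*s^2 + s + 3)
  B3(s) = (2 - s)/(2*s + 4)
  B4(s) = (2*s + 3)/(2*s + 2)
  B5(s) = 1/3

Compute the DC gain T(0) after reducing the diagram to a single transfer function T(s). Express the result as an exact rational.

Step 1 - multiply B2, B3, B4 (series) = (-2*s^2 + s + 6)/(12*s^4 + 40*s^3 + 48*s^2 + 44*s + 24)
Step 2 - reduce the parallel group (B2*B3*B4), B5 = (12*s^4 + 40*s^3 + 42*s^2 + 47*s + 42)/(36*s^4 + 120*s^3 + 144*s^2 + 132*s + 72)
Step 3 - collapse the loop (B1 forward, ((B2*B3*B4)+B5) return) = (36*s^4 + 120*s^3 + 144*s^2 + 132*s + 72)/(48*s^4 + 160*s^3 + 186*s^2 + 179*s + 114)
The step-3 result is T(s). Setting s = 0: T(0) = 72/114 = 12/19.

Therefore the answer is 12/19.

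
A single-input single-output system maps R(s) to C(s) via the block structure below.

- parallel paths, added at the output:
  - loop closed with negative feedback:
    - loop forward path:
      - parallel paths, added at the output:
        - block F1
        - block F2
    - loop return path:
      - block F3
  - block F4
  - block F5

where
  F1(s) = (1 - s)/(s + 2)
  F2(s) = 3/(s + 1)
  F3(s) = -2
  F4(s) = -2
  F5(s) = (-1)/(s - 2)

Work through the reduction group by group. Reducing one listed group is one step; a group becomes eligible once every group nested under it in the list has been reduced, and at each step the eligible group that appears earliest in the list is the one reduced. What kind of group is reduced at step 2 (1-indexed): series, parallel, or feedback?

The answer is feedback.

Reasoning:
Step 1: combine F1, F2 in parallel
Step 2: feedback reduction of (F1+F2), F3
Step 3: parallel reduction of [(F1+F2)/(1+(F1+F2)*F3)], F4, F5
The group at step 2 is a feedback group.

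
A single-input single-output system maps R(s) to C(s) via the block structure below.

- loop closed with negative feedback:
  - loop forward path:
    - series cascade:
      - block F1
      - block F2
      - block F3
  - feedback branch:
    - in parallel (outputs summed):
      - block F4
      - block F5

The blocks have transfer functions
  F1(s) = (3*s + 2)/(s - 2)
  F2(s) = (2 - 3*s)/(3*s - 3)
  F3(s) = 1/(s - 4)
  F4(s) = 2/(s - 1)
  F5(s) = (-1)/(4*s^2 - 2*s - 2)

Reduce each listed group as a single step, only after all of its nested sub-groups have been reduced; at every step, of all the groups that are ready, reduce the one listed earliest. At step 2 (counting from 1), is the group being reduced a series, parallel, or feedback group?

[1] reduce the series chain F1, F2, F3
[2] sum the parallel branches F4, F5
[3] collapse the loop ((F1*F2*F3) forward, (F4+F5) return)
The group at step 2 is a parallel group.

Final answer: parallel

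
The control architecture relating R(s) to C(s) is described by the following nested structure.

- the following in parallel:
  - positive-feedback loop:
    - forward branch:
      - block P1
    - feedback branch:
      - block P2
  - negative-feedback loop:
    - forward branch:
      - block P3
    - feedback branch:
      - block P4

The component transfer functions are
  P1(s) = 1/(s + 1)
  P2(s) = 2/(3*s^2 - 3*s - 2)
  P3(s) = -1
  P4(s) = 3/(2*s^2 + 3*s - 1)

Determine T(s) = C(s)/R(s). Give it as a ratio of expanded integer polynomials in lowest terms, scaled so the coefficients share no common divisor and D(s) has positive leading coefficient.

Answer: (-6*s^5 - 3*s^4 + 16*s^3 - 2*s^2 + 13*s + 4)/(6*s^5 + 9*s^4 - 22*s^3 - 23*s^2 + 8*s + 16)

Working:
(1) close the feedback loop around P1, P2 = (3*s^2 - 3*s - 2)/(3*s^3 - 5*s - 4)
(2) close the feedback loop around P3, P4 = (-2*s^2 - 3*s + 1)/(2*s^2 + 3*s - 4)
(3) add [P1/(1-P1*P2)], [P3/(1+P3*P4)] (parallel) - this is the overall T(s), already in the required normalized form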